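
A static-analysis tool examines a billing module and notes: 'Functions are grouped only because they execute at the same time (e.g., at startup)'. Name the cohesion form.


Reasoning: Related by timing only
Type: Temporal cohesion

Temporal cohesion


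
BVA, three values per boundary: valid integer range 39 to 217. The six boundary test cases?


Range: [39, 217]
Boundaries: just below min, min, min+1, max-1, max, just above max
Values: [38, 39, 40, 216, 217, 218]

[38, 39, 40, 216, 217, 218]


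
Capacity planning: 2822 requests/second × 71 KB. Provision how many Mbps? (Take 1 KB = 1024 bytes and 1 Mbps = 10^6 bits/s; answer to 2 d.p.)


Formula: Mbps = payload_bytes * RPS * 8 / 1e6
Payload per request = 71 KB = 71 * 1024 = 72704 bytes
Total bytes/sec = 72704 * 2822 = 205170688
Total bits/sec = 205170688 * 8 = 1641365504
Mbps = 1641365504 / 1e6 = 1641.37

1641.37 Mbps


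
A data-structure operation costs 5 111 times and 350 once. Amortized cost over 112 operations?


Formula: Amortized cost = Total cost / Operations
Total cost = (111 * 5) + (1 * 350)
Total cost = 555 + 350 = 905
Amortized = 905 / 112 = 8.0804

8.0804


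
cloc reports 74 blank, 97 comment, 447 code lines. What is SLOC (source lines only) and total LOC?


Total LOC = blank + comment + code
Total LOC = 74 + 97 + 447 = 618
SLOC (source only) = code = 447

Total LOC: 618, SLOC: 447


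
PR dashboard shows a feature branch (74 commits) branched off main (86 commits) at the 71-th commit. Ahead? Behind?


Common ancestor: commit #71
feature commits after divergence: 74 - 71 = 3
main commits after divergence: 86 - 71 = 15
feature is 3 commits ahead of main
main is 15 commits ahead of feature

feature ahead: 3, main ahead: 15


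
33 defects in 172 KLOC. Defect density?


Defect density = defects / KLOC
Defect density = 33 / 172
Defect density = 0.192 defects/KLOC

0.192 defects/KLOC


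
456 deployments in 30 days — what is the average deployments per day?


Formula: deployments per day = releases / days
= 456 / 30
= 15.2 deploys/day
(equivalently, 106.4 deploys/week)

15.2 deploys/day


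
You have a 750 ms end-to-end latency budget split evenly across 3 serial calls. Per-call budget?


Formula: per_stage = total_budget / stages
per_stage = 750 / 3
per_stage = 250.0 ms

250.0 ms


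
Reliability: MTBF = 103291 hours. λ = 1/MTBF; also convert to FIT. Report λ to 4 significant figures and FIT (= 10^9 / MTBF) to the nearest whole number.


Formula: λ = 1 / MTBF; FIT = λ × 1e9 = 1e9 / MTBF
λ = 1 / 103291 ≈ 9.681e-06 failures/hour
FIT = 1e9 / 103291 ≈ 9681 failures per 1e9 hours (nearest whole number)

λ = 9.681e-06 /h, FIT = 9681


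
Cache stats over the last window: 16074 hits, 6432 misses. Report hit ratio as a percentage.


Formula: hit rate = hits / (hits + misses) * 100
hit rate = 16074 / (16074 + 6432) * 100
hit rate = 16074 / 22506 * 100
hit rate = 71.42%

71.42%


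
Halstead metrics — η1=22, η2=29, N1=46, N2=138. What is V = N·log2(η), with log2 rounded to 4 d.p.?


Formula: V = N * log2(η), where N = N1 + N2 and η = η1 + η2
η = 22 + 29 = 51
N = 46 + 138 = 184
log2(51) ≈ 5.6724
V = 184 * 5.6724 = 1043.72

1043.72


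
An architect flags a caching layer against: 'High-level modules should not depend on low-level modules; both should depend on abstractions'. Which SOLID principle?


This describes the Dependency Inversion Principle (DIP)

Dependency Inversion Principle (DIP)


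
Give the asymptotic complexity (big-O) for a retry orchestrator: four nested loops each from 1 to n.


Reasoning: four levels of nesting
Complexity: O(n^4)

O(n^4)


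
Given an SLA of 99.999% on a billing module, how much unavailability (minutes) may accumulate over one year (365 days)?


Formula: allowed downtime = period * (100 - SLA) / 100
Period (year (365 days)) = 525600 minutes
Unavailability fraction = (100 - 99.999) / 100
Allowed downtime = 525600 * (100 - 99.999) / 100
Allowed downtime = 5.256 minutes

5.256 minutes


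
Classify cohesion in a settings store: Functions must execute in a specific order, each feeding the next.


Reasoning: Output of one is input to next
Type: Sequential cohesion

Sequential cohesion


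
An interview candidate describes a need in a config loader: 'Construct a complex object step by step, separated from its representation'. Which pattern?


This matches the Builder pattern

Builder


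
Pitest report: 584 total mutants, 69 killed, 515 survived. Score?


Mutation score = killed / total * 100
Mutation score = 69 / 584 * 100
Mutation score = 11.82%

11.82%


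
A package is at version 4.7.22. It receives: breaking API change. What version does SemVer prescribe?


Current: 4.7.22
Change category: 'breaking API change' → major bump
SemVer rule: major bump → increment MAJOR, reset MINOR and PATCH to 0
New: 5.0.0

5.0.0


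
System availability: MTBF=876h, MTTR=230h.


Availability = MTBF / (MTBF + MTTR)
Availability = 876 / (876 + 230)
Availability = 876 / 1106
Availability = 79.2043%

79.2043%


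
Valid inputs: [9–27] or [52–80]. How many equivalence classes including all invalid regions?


Valid ranges: [9,27] and [52,80]
Class 1: x < 9 — invalid
Class 2: 9 ≤ x ≤ 27 — valid
Class 3: 27 < x < 52 — invalid (gap between ranges)
Class 4: 52 ≤ x ≤ 80 — valid
Class 5: x > 80 — invalid
Total equivalence classes: 5

5 equivalence classes


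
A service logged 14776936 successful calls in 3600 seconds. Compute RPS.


Formula: throughput = requests / seconds
throughput = 14776936 / 3600
throughput = 4104.7 requests/second

4104.7 requests/second


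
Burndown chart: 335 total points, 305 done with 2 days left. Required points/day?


Formula: Required rate = Remaining points / Days left
Remaining = 335 - 305 = 30 points
Required rate = 30 / 2 = 15.0 points/day

15.0 points/day


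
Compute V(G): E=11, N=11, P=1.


Formula: V(G) = E - N + 2P
V(G) = 11 - 11 + 2*1
V(G) = 0 + 2
V(G) = 2

2


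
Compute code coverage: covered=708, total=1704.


Coverage = covered / total * 100
Coverage = 708 / 1704 * 100
Coverage = 41.55%

41.55%


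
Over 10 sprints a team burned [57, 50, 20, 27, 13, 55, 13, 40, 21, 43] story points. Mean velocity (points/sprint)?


Formula: Avg velocity = Total points / Number of sprints
Points: [57, 50, 20, 27, 13, 55, 13, 40, 21, 43]
Sum = 57 + 50 + 20 + 27 + 13 + 55 + 13 + 40 + 21 + 43 = 339
Avg velocity = 339 / 10 = 33.9 points/sprint

33.9 points/sprint


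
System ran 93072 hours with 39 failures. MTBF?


Formula: MTBF = Total operating time / Number of failures
MTBF = 93072 / 39
MTBF = 2386.46 hours

2386.46 hours


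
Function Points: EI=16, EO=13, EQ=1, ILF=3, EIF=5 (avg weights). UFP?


UFP = EI*4 + EO*5 + EQ*4 + ILF*10 + EIF*7
UFP = 16*4 + 13*5 + 1*4 + 3*10 + 5*7
UFP = 64 + 65 + 4 + 30 + 35
UFP = 198

198


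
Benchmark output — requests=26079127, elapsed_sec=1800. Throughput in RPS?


Formula: throughput = requests / seconds
throughput = 26079127 / 1800
throughput = 14488.4 requests/second

14488.4 requests/second


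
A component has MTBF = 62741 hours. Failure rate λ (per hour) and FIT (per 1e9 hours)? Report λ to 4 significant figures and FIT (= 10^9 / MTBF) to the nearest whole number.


Formula: λ = 1 / MTBF; FIT = λ × 1e9 = 1e9 / MTBF
λ = 1 / 62741 ≈ 1.594e-05 failures/hour
FIT = 1e9 / 62741 ≈ 15939 failures per 1e9 hours (nearest whole number)

λ = 1.594e-05 /h, FIT = 15939


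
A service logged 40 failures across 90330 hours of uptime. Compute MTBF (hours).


Formula: MTBF = Total operating time / Number of failures
MTBF = 90330 / 40
MTBF = 2258.25 hours

2258.25 hours


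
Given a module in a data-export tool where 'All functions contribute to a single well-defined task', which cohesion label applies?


Reasoning: Best: single purpose
Type: Functional cohesion

Functional cohesion


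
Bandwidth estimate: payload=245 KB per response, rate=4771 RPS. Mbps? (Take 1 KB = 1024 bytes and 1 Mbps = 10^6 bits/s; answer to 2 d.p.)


Formula: Mbps = payload_bytes * RPS * 8 / 1e6
Payload per request = 245 KB = 245 * 1024 = 250880 bytes
Total bytes/sec = 250880 * 4771 = 1196948480
Total bits/sec = 1196948480 * 8 = 9575587840
Mbps = 9575587840 / 1e6 = 9575.59

9575.59 Mbps


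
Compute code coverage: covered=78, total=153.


Coverage = covered / total * 100
Coverage = 78 / 153 * 100
Coverage = 50.98%

50.98%


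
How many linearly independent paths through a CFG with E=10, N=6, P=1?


Formula: V(G) = E - N + 2P
V(G) = 10 - 6 + 2*1
V(G) = 4 + 2
V(G) = 6

6


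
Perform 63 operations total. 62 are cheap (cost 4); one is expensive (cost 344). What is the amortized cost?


Formula: Amortized cost = Total cost / Operations
Total cost = (62 * 4) + (1 * 344)
Total cost = 248 + 344 = 592
Amortized = 592 / 63 = 9.3968

9.3968


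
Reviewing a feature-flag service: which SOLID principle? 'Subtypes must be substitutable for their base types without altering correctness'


This describes the Liskov Substitution Principle (LSP)

Liskov Substitution Principle (LSP)


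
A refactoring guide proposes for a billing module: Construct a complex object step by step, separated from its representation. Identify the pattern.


This matches the Builder pattern

Builder


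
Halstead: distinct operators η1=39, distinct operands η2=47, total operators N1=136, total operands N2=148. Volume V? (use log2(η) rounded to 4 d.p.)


Formula: V = N * log2(η), where N = N1 + N2 and η = η1 + η2
η = 39 + 47 = 86
N = 136 + 148 = 284
log2(86) ≈ 6.4263
V = 284 * 6.4263 = 1825.07

1825.07


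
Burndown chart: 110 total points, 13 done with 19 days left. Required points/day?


Formula: Required rate = Remaining points / Days left
Remaining = 110 - 13 = 97 points
Required rate = 97 / 19 = 5.11 points/day

5.11 points/day


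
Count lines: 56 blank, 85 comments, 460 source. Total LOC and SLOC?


Total LOC = blank + comment + code
Total LOC = 56 + 85 + 460 = 601
SLOC (source only) = code = 460

Total LOC: 601, SLOC: 460


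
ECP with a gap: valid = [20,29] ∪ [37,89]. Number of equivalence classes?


Valid ranges: [20,29] and [37,89]
Class 1: x < 20 — invalid
Class 2: 20 ≤ x ≤ 29 — valid
Class 3: 29 < x < 37 — invalid (gap between ranges)
Class 4: 37 ≤ x ≤ 89 — valid
Class 5: x > 89 — invalid
Total equivalence classes: 5

5 equivalence classes


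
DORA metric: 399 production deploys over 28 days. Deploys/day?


Formula: deployments per day = releases / days
= 399 / 28
= 14.25 deploys/day
(equivalently, 99.75 deploys/week)

14.25 deploys/day


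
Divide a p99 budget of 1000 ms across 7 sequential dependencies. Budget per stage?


Formula: per_stage = total_budget / stages
per_stage = 1000 / 7
per_stage = 142.86 ms

142.86 ms


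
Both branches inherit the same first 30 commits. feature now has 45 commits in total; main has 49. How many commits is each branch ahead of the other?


Common ancestor: commit #30
feature commits after divergence: 45 - 30 = 15
main commits after divergence: 49 - 30 = 19
feature is 15 commits ahead of main
main is 19 commits ahead of feature

feature ahead: 15, main ahead: 19


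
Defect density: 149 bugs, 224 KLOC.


Defect density = defects / KLOC
Defect density = 149 / 224
Defect density = 0.665 defects/KLOC

0.665 defects/KLOC


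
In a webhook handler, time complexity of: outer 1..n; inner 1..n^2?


Reasoning: n times n^2
Complexity: O(n^3)

O(n^3)


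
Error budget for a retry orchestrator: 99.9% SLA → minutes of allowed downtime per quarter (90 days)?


Formula: allowed downtime = period * (100 - SLA) / 100
Period (quarter (90 days)) = 129600 minutes
Unavailability fraction = (100 - 99.9) / 100
Allowed downtime = 129600 * (100 - 99.9) / 100
Allowed downtime = 129.6 minutes

129.6 minutes


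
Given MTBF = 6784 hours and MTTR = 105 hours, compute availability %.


Availability = MTBF / (MTBF + MTTR)
Availability = 6784 / (6784 + 105)
Availability = 6784 / 6889
Availability = 98.4758%

98.4758%


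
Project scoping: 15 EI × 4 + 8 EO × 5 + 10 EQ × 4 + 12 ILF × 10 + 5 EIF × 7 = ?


UFP = EI*4 + EO*5 + EQ*4 + ILF*10 + EIF*7
UFP = 15*4 + 8*5 + 10*4 + 12*10 + 5*7
UFP = 60 + 40 + 40 + 120 + 35
UFP = 295

295


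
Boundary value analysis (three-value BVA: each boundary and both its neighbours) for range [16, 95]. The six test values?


Range: [16, 95]
Boundaries: just below min, min, min+1, max-1, max, just above max
Values: [15, 16, 17, 94, 95, 96]

[15, 16, 17, 94, 95, 96]


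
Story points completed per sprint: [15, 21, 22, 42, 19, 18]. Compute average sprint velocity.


Formula: Avg velocity = Total points / Number of sprints
Points: [15, 21, 22, 42, 19, 18]
Sum = 15 + 21 + 22 + 42 + 19 + 18 = 137
Avg velocity = 137 / 6 = 22.83 points/sprint

22.83 points/sprint


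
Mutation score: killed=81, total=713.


Mutation score = killed / total * 100
Mutation score = 81 / 713 * 100
Mutation score = 11.36%

11.36%


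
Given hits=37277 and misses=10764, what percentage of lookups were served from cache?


Formula: hit rate = hits / (hits + misses) * 100
hit rate = 37277 / (37277 + 10764) * 100
hit rate = 37277 / 48041 * 100
hit rate = 77.59%

77.59%


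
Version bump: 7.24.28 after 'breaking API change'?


Current: 7.24.28
Change category: 'breaking API change' → major bump
SemVer rule: major bump → increment MAJOR, reset MINOR and PATCH to 0
New: 8.0.0

8.0.0


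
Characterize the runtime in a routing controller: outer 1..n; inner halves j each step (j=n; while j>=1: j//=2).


Reasoning: n times log n
Complexity: O(n log n)

O(n log n)


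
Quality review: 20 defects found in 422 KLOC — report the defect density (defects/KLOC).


Defect density = defects / KLOC
Defect density = 20 / 422
Defect density = 0.047 defects/KLOC

0.047 defects/KLOC


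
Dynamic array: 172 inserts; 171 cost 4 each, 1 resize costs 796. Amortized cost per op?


Formula: Amortized cost = Total cost / Operations
Total cost = (171 * 4) + (1 * 796)
Total cost = 684 + 796 = 1480
Amortized = 1480 / 172 = 8.6047

8.6047


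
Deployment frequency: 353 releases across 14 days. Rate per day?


Formula: deployments per day = releases / days
= 353 / 14
= 25.214 deploys/day
(equivalently, 176.5 deploys/week)

25.214 deploys/day


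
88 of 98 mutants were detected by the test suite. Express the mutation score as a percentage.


Mutation score = killed / total * 100
Mutation score = 88 / 98 * 100
Mutation score = 89.8%

89.8%


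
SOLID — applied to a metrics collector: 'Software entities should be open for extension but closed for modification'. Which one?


This describes the Open/Closed Principle (OCP)

Open/Closed Principle (OCP)


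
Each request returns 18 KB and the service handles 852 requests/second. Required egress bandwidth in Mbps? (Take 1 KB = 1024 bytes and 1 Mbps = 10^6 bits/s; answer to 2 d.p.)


Formula: Mbps = payload_bytes * RPS * 8 / 1e6
Payload per request = 18 KB = 18 * 1024 = 18432 bytes
Total bytes/sec = 18432 * 852 = 15704064
Total bits/sec = 15704064 * 8 = 125632512
Mbps = 125632512 / 1e6 = 125.63

125.63 Mbps


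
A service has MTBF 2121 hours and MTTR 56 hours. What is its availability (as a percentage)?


Availability = MTBF / (MTBF + MTTR)
Availability = 2121 / (2121 + 56)
Availability = 2121 / 2177
Availability = 97.4277%

97.4277%


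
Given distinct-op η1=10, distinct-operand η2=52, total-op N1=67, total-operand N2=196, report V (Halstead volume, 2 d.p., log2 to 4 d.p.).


Formula: V = N * log2(η), where N = N1 + N2 and η = η1 + η2
η = 10 + 52 = 62
N = 67 + 196 = 263
log2(62) ≈ 5.9542
V = 263 * 5.9542 = 1565.95

1565.95


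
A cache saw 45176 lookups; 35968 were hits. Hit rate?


Formula: hit rate = hits / (hits + misses) * 100
hit rate = 35968 / (35968 + 9208) * 100
hit rate = 35968 / 45176 * 100
hit rate = 79.62%

79.62%


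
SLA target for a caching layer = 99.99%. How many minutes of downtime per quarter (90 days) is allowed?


Formula: allowed downtime = period * (100 - SLA) / 100
Period (quarter (90 days)) = 129600 minutes
Unavailability fraction = (100 - 99.99) / 100
Allowed downtime = 129600 * (100 - 99.99) / 100
Allowed downtime = 12.96 minutes

12.96 minutes


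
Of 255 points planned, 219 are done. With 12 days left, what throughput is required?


Formula: Required rate = Remaining points / Days left
Remaining = 255 - 219 = 36 points
Required rate = 36 / 12 = 3.0 points/day

3.0 points/day


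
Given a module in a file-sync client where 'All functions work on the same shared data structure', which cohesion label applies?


Reasoning: Functions share data
Type: Communicational cohesion

Communicational cohesion


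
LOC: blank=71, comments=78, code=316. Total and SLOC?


Total LOC = blank + comment + code
Total LOC = 71 + 78 + 316 = 465
SLOC (source only) = code = 316

Total LOC: 465, SLOC: 316


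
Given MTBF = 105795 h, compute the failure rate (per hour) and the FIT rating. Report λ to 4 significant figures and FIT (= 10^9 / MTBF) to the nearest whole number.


Formula: λ = 1 / MTBF; FIT = λ × 1e9 = 1e9 / MTBF
λ = 1 / 105795 ≈ 9.452e-06 failures/hour
FIT = 1e9 / 105795 ≈ 9452 failures per 1e9 hours (nearest whole number)

λ = 9.452e-06 /h, FIT = 9452


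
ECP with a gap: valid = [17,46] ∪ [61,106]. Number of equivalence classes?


Valid ranges: [17,46] and [61,106]
Class 1: x < 17 — invalid
Class 2: 17 ≤ x ≤ 46 — valid
Class 3: 46 < x < 61 — invalid (gap between ranges)
Class 4: 61 ≤ x ≤ 106 — valid
Class 5: x > 106 — invalid
Total equivalence classes: 5

5 equivalence classes


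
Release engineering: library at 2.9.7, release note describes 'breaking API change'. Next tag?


Current: 2.9.7
Change category: 'breaking API change' → major bump
SemVer rule: major bump → increment MAJOR, reset MINOR and PATCH to 0
New: 3.0.0

3.0.0


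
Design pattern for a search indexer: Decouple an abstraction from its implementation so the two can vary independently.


This matches the Bridge pattern

Bridge


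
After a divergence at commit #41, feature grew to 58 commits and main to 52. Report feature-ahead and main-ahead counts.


Common ancestor: commit #41
feature commits after divergence: 58 - 41 = 17
main commits after divergence: 52 - 41 = 11
feature is 17 commits ahead of main
main is 11 commits ahead of feature

feature ahead: 17, main ahead: 11


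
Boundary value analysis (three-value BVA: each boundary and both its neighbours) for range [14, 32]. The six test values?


Range: [14, 32]
Boundaries: just below min, min, min+1, max-1, max, just above max
Values: [13, 14, 15, 31, 32, 33]

[13, 14, 15, 31, 32, 33]


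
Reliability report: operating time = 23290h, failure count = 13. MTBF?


Formula: MTBF = Total operating time / Number of failures
MTBF = 23290 / 13
MTBF = 1791.54 hours

1791.54 hours


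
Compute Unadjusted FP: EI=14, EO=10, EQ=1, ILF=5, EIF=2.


UFP = EI*4 + EO*5 + EQ*4 + ILF*10 + EIF*7
UFP = 14*4 + 10*5 + 1*4 + 5*10 + 2*7
UFP = 56 + 50 + 4 + 50 + 14
UFP = 174

174


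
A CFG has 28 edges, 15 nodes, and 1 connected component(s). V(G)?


Formula: V(G) = E - N + 2P
V(G) = 28 - 15 + 2*1
V(G) = 13 + 2
V(G) = 15

15


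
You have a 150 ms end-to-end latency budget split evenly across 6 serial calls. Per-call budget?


Formula: per_stage = total_budget / stages
per_stage = 150 / 6
per_stage = 25.0 ms

25.0 ms


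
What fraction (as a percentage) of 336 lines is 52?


Coverage = covered / total * 100
Coverage = 52 / 336 * 100
Coverage = 15.48%

15.48%


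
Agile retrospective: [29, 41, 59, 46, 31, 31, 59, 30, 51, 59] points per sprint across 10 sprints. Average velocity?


Formula: Avg velocity = Total points / Number of sprints
Points: [29, 41, 59, 46, 31, 31, 59, 30, 51, 59]
Sum = 29 + 41 + 59 + 46 + 31 + 31 + 59 + 30 + 51 + 59 = 436
Avg velocity = 436 / 10 = 43.6 points/sprint

43.6 points/sprint


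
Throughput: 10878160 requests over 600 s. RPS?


Formula: throughput = requests / seconds
throughput = 10878160 / 600
throughput = 18130.27 requests/second

18130.27 requests/second


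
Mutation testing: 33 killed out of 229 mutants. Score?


Mutation score = killed / total * 100
Mutation score = 33 / 229 * 100
Mutation score = 14.41%

14.41%


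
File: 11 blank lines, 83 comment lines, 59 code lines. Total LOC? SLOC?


Total LOC = blank + comment + code
Total LOC = 11 + 83 + 59 = 153
SLOC (source only) = code = 59

Total LOC: 153, SLOC: 59


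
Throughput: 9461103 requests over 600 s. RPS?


Formula: throughput = requests / seconds
throughput = 9461103 / 600
throughput = 15768.51 requests/second

15768.51 requests/second


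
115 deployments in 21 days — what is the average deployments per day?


Formula: deployments per day = releases / days
= 115 / 21
= 5.476 deploys/day
(equivalently, 38.33 deploys/week)

5.476 deploys/day


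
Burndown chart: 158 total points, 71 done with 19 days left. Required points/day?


Formula: Required rate = Remaining points / Days left
Remaining = 158 - 71 = 87 points
Required rate = 87 / 19 = 4.58 points/day

4.58 points/day


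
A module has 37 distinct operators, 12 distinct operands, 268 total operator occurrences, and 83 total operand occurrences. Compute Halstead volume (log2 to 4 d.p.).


Formula: V = N * log2(η), where N = N1 + N2 and η = η1 + η2
η = 37 + 12 = 49
N = 268 + 83 = 351
log2(49) ≈ 5.6147
V = 351 * 5.6147 = 1970.76

1970.76


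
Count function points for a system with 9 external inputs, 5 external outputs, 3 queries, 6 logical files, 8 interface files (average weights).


UFP = EI*4 + EO*5 + EQ*4 + ILF*10 + EIF*7
UFP = 9*4 + 5*5 + 3*4 + 6*10 + 8*7
UFP = 36 + 25 + 12 + 60 + 56
UFP = 189

189


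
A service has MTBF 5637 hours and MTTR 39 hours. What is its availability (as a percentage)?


Availability = MTBF / (MTBF + MTTR)
Availability = 5637 / (5637 + 39)
Availability = 5637 / 5676
Availability = 99.3129%

99.3129%


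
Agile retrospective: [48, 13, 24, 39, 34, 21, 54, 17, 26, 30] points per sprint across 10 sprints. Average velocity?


Formula: Avg velocity = Total points / Number of sprints
Points: [48, 13, 24, 39, 34, 21, 54, 17, 26, 30]
Sum = 48 + 13 + 24 + 39 + 34 + 21 + 54 + 17 + 26 + 30 = 306
Avg velocity = 306 / 10 = 30.6 points/sprint

30.6 points/sprint


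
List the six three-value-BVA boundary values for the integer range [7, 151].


Range: [7, 151]
Boundaries: just below min, min, min+1, max-1, max, just above max
Values: [6, 7, 8, 150, 151, 152]

[6, 7, 8, 150, 151, 152]


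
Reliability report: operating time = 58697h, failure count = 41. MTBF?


Formula: MTBF = Total operating time / Number of failures
MTBF = 58697 / 41
MTBF = 1431.63 hours

1431.63 hours


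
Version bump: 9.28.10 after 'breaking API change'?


Current: 9.28.10
Change category: 'breaking API change' → major bump
SemVer rule: major bump → increment MAJOR, reset MINOR and PATCH to 0
New: 10.0.0

10.0.0


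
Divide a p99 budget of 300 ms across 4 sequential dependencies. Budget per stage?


Formula: per_stage = total_budget / stages
per_stage = 300 / 4
per_stage = 75.0 ms

75.0 ms


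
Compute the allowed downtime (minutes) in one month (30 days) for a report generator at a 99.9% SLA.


Formula: allowed downtime = period * (100 - SLA) / 100
Period (month (30 days)) = 43200 minutes
Unavailability fraction = (100 - 99.9) / 100
Allowed downtime = 43200 * (100 - 99.9) / 100
Allowed downtime = 43.2 minutes

43.2 minutes


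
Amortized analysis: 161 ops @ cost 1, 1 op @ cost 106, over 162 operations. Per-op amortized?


Formula: Amortized cost = Total cost / Operations
Total cost = (161 * 1) + (1 * 106)
Total cost = 161 + 106 = 267
Amortized = 267 / 162 = 1.6481

1.6481


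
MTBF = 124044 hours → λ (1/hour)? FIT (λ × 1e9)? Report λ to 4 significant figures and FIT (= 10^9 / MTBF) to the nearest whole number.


Formula: λ = 1 / MTBF; FIT = λ × 1e9 = 1e9 / MTBF
λ = 1 / 124044 ≈ 8.062e-06 failures/hour
FIT = 1e9 / 124044 ≈ 8062 failures per 1e9 hours (nearest whole number)

λ = 8.062e-06 /h, FIT = 8062


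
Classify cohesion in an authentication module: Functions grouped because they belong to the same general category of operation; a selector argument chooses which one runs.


Reasoning: Grouped by category of activity, not by data or sequence
Type: Logical cohesion

Logical cohesion


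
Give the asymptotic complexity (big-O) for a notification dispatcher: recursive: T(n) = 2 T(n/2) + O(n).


Reasoning: master theorem case 2 (merge-sort recurrence)
Complexity: O(n log n)

O(n log n)


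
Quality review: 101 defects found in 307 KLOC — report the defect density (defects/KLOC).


Defect density = defects / KLOC
Defect density = 101 / 307
Defect density = 0.329 defects/KLOC

0.329 defects/KLOC


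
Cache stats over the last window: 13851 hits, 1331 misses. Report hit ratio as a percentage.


Formula: hit rate = hits / (hits + misses) * 100
hit rate = 13851 / (13851 + 1331) * 100
hit rate = 13851 / 15182 * 100
hit rate = 91.23%

91.23%


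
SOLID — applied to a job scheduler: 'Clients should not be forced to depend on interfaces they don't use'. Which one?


This describes the Interface Segregation Principle (ISP)

Interface Segregation Principle (ISP)


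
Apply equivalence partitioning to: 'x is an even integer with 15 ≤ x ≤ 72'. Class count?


Constraint: even integers in [15, 72]
Class 1: x < 15 — out-of-range invalid
Class 2: x in [15,72] but odd — wrong type invalid
Class 3: x in [15,72] and even — valid
Class 4: x > 72 — out-of-range invalid
Total equivalence classes: 4

4 equivalence classes


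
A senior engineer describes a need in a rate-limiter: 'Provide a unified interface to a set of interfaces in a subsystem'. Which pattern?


This matches the Facade pattern

Facade


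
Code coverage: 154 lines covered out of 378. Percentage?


Coverage = covered / total * 100
Coverage = 154 / 378 * 100
Coverage = 40.74%

40.74%


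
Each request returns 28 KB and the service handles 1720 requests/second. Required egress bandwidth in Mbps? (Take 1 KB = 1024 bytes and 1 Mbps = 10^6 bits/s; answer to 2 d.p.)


Formula: Mbps = payload_bytes * RPS * 8 / 1e6
Payload per request = 28 KB = 28 * 1024 = 28672 bytes
Total bytes/sec = 28672 * 1720 = 49315840
Total bits/sec = 49315840 * 8 = 394526720
Mbps = 394526720 / 1e6 = 394.53

394.53 Mbps


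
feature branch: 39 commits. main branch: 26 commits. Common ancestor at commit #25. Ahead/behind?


Common ancestor: commit #25
feature commits after divergence: 39 - 25 = 14
main commits after divergence: 26 - 25 = 1
feature is 14 commits ahead of main
main is 1 commits ahead of feature

feature ahead: 14, main ahead: 1


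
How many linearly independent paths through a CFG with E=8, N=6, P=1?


Formula: V(G) = E - N + 2P
V(G) = 8 - 6 + 2*1
V(G) = 2 + 2
V(G) = 4

4


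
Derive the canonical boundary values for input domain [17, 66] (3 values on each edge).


Range: [17, 66]
Boundaries: just below min, min, min+1, max-1, max, just above max
Values: [16, 17, 18, 65, 66, 67]

[16, 17, 18, 65, 66, 67]


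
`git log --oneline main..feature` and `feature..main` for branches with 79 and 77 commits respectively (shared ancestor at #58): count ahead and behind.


Common ancestor: commit #58
feature commits after divergence: 79 - 58 = 21
main commits after divergence: 77 - 58 = 19
feature is 21 commits ahead of main
main is 19 commits ahead of feature

feature ahead: 21, main ahead: 19


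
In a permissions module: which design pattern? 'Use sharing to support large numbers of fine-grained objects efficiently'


This matches the Flyweight pattern

Flyweight


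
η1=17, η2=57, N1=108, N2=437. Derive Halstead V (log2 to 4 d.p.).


Formula: V = N * log2(η), where N = N1 + N2 and η = η1 + η2
η = 17 + 57 = 74
N = 108 + 437 = 545
log2(74) ≈ 6.2095
V = 545 * 6.2095 = 3384.18

3384.18


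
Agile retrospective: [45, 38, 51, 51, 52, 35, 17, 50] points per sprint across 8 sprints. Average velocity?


Formula: Avg velocity = Total points / Number of sprints
Points: [45, 38, 51, 51, 52, 35, 17, 50]
Sum = 45 + 38 + 51 + 51 + 52 + 35 + 17 + 50 = 339
Avg velocity = 339 / 8 = 42.38 points/sprint

42.38 points/sprint


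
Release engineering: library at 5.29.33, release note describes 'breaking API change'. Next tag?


Current: 5.29.33
Change category: 'breaking API change' → major bump
SemVer rule: major bump → increment MAJOR, reset MINOR and PATCH to 0
New: 6.0.0

6.0.0


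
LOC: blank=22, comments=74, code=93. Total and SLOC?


Total LOC = blank + comment + code
Total LOC = 22 + 74 + 93 = 189
SLOC (source only) = code = 93

Total LOC: 189, SLOC: 93


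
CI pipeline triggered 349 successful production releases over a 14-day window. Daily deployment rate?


Formula: deployments per day = releases / days
= 349 / 14
= 24.929 deploys/day
(equivalently, 174.5 deploys/week)

24.929 deploys/day


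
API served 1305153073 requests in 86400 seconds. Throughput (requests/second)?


Formula: throughput = requests / seconds
throughput = 1305153073 / 86400
throughput = 15105.94 requests/second

15105.94 requests/second


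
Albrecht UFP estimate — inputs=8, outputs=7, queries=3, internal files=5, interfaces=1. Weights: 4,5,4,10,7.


UFP = EI*4 + EO*5 + EQ*4 + ILF*10 + EIF*7
UFP = 8*4 + 7*5 + 3*4 + 5*10 + 1*7
UFP = 32 + 35 + 12 + 50 + 7
UFP = 136

136


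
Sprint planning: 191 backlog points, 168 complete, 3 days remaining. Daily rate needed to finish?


Formula: Required rate = Remaining points / Days left
Remaining = 191 - 168 = 23 points
Required rate = 23 / 3 = 7.67 points/day

7.67 points/day


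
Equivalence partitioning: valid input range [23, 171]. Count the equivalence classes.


Valid range: [23, 171]
Class 1: x < 23 — invalid
Class 2: 23 ≤ x ≤ 171 — valid
Class 3: x > 171 — invalid
Total equivalence classes: 3

3 equivalence classes


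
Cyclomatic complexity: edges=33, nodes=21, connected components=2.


Formula: V(G) = E - N + 2P
V(G) = 33 - 21 + 2*2
V(G) = 12 + 4
V(G) = 16

16


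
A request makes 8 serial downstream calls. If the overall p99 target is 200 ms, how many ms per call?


Formula: per_stage = total_budget / stages
per_stage = 200 / 8
per_stage = 25.0 ms

25.0 ms


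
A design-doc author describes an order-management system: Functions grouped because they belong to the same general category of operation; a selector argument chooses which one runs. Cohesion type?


Reasoning: Grouped by category of activity, not by data or sequence
Type: Logical cohesion

Logical cohesion


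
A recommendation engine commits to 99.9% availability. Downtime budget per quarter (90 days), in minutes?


Formula: allowed downtime = period * (100 - SLA) / 100
Period (quarter (90 days)) = 129600 minutes
Unavailability fraction = (100 - 99.9) / 100
Allowed downtime = 129600 * (100 - 99.9) / 100
Allowed downtime = 129.6 minutes

129.6 minutes


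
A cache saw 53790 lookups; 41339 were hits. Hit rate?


Formula: hit rate = hits / (hits + misses) * 100
hit rate = 41339 / (41339 + 12451) * 100
hit rate = 41339 / 53790 * 100
hit rate = 76.85%

76.85%


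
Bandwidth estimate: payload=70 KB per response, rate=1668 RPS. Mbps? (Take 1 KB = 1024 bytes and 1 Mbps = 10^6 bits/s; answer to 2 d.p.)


Formula: Mbps = payload_bytes * RPS * 8 / 1e6
Payload per request = 70 KB = 70 * 1024 = 71680 bytes
Total bytes/sec = 71680 * 1668 = 119562240
Total bits/sec = 119562240 * 8 = 956497920
Mbps = 956497920 / 1e6 = 956.5

956.5 Mbps


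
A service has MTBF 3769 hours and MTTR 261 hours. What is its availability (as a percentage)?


Availability = MTBF / (MTBF + MTTR)
Availability = 3769 / (3769 + 261)
Availability = 3769 / 4030
Availability = 93.5236%

93.5236%


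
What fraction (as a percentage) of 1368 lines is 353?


Coverage = covered / total * 100
Coverage = 353 / 1368 * 100
Coverage = 25.8%

25.8%


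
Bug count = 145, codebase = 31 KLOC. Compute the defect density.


Defect density = defects / KLOC
Defect density = 145 / 31
Defect density = 4.677 defects/KLOC

4.677 defects/KLOC


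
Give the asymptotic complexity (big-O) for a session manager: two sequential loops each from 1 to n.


Reasoning: sequential dominates: O(n) + O(n) = O(n)
Complexity: O(n)

O(n)


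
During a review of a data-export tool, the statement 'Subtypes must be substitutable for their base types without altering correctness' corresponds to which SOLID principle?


This describes the Liskov Substitution Principle (LSP)

Liskov Substitution Principle (LSP)


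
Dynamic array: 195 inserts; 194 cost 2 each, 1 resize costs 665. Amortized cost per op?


Formula: Amortized cost = Total cost / Operations
Total cost = (194 * 2) + (1 * 665)
Total cost = 388 + 665 = 1053
Amortized = 1053 / 195 = 5.4

5.4


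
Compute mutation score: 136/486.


Mutation score = killed / total * 100
Mutation score = 136 / 486 * 100
Mutation score = 27.98%

27.98%


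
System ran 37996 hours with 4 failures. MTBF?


Formula: MTBF = Total operating time / Number of failures
MTBF = 37996 / 4
MTBF = 9499.0 hours

9499.0 hours


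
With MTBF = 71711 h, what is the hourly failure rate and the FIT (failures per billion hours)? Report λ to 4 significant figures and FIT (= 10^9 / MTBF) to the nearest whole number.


Formula: λ = 1 / MTBF; FIT = λ × 1e9 = 1e9 / MTBF
λ = 1 / 71711 ≈ 1.394e-05 failures/hour
FIT = 1e9 / 71711 ≈ 13945 failures per 1e9 hours (nearest whole number)

λ = 1.394e-05 /h, FIT = 13945


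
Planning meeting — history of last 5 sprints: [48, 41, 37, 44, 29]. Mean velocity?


Formula: Avg velocity = Total points / Number of sprints
Points: [48, 41, 37, 44, 29]
Sum = 48 + 41 + 37 + 44 + 29 = 199
Avg velocity = 199 / 5 = 39.8 points/sprint

39.8 points/sprint


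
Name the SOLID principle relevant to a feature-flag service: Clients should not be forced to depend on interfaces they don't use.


This describes the Interface Segregation Principle (ISP)

Interface Segregation Principle (ISP)


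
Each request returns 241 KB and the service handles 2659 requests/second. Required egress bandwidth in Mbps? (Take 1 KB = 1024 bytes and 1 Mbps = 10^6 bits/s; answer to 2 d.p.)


Formula: Mbps = payload_bytes * RPS * 8 / 1e6
Payload per request = 241 KB = 241 * 1024 = 246784 bytes
Total bytes/sec = 246784 * 2659 = 656198656
Total bits/sec = 656198656 * 8 = 5249589248
Mbps = 5249589248 / 1e6 = 5249.59

5249.59 Mbps


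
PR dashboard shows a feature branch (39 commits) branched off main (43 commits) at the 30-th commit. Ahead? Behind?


Common ancestor: commit #30
feature commits after divergence: 39 - 30 = 9
main commits after divergence: 43 - 30 = 13
feature is 9 commits ahead of main
main is 13 commits ahead of feature

feature ahead: 9, main ahead: 13


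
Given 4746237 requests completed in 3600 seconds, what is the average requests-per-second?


Formula: throughput = requests / seconds
throughput = 4746237 / 3600
throughput = 1318.4 requests/second

1318.4 requests/second


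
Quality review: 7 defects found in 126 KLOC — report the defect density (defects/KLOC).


Defect density = defects / KLOC
Defect density = 7 / 126
Defect density = 0.056 defects/KLOC

0.056 defects/KLOC


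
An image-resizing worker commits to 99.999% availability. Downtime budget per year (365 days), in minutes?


Formula: allowed downtime = period * (100 - SLA) / 100
Period (year (365 days)) = 525600 minutes
Unavailability fraction = (100 - 99.999) / 100
Allowed downtime = 525600 * (100 - 99.999) / 100
Allowed downtime = 5.256 minutes

5.256 minutes


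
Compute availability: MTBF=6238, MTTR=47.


Availability = MTBF / (MTBF + MTTR)
Availability = 6238 / (6238 + 47)
Availability = 6238 / 6285
Availability = 99.2522%

99.2522%


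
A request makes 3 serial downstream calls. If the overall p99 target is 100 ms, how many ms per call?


Formula: per_stage = total_budget / stages
per_stage = 100 / 3
per_stage = 33.33 ms

33.33 ms


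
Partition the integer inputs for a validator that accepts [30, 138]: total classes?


Valid range: [30, 138]
Class 1: x < 30 — invalid
Class 2: 30 ≤ x ≤ 138 — valid
Class 3: x > 138 — invalid
Total equivalence classes: 3

3 equivalence classes


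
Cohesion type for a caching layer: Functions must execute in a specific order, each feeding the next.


Reasoning: Output of one is input to next
Type: Sequential cohesion

Sequential cohesion


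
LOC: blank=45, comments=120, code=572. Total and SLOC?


Total LOC = blank + comment + code
Total LOC = 45 + 120 + 572 = 737
SLOC (source only) = code = 572

Total LOC: 737, SLOC: 572


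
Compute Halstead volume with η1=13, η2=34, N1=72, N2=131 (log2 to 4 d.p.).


Formula: V = N * log2(η), where N = N1 + N2 and η = η1 + η2
η = 13 + 34 = 47
N = 72 + 131 = 203
log2(47) ≈ 5.5546
V = 203 * 5.5546 = 1127.58

1127.58


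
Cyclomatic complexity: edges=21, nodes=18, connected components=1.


Formula: V(G) = E - N + 2P
V(G) = 21 - 18 + 2*1
V(G) = 3 + 2
V(G) = 5

5


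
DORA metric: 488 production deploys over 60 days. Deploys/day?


Formula: deployments per day = releases / days
= 488 / 60
= 8.133 deploys/day
(equivalently, 56.93 deploys/week)

8.133 deploys/day


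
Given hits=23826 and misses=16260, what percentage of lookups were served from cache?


Formula: hit rate = hits / (hits + misses) * 100
hit rate = 23826 / (23826 + 16260) * 100
hit rate = 23826 / 40086 * 100
hit rate = 59.44%

59.44%


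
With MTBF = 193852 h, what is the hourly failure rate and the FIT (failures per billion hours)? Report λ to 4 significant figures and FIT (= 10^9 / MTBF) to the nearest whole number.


Formula: λ = 1 / MTBF; FIT = λ × 1e9 = 1e9 / MTBF
λ = 1 / 193852 ≈ 5.159e-06 failures/hour
FIT = 1e9 / 193852 ≈ 5159 failures per 1e9 hours (nearest whole number)

λ = 5.159e-06 /h, FIT = 5159


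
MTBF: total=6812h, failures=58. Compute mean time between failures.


Formula: MTBF = Total operating time / Number of failures
MTBF = 6812 / 58
MTBF = 117.45 hours

117.45 hours


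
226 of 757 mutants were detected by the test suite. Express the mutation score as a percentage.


Mutation score = killed / total * 100
Mutation score = 226 / 757 * 100
Mutation score = 29.85%

29.85%


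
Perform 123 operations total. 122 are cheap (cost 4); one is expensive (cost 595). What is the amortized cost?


Formula: Amortized cost = Total cost / Operations
Total cost = (122 * 4) + (1 * 595)
Total cost = 488 + 595 = 1083
Amortized = 1083 / 123 = 8.8049

8.8049


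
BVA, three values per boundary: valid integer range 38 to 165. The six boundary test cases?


Range: [38, 165]
Boundaries: just below min, min, min+1, max-1, max, just above max
Values: [37, 38, 39, 164, 165, 166]

[37, 38, 39, 164, 165, 166]


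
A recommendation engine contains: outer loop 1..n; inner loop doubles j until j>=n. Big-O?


Reasoning: linear outer times logarithmic inner
Complexity: O(n log n)

O(n log n)


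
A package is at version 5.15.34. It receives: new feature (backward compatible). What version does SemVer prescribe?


Current: 5.15.34
Change category: 'new feature (backward compatible)' → minor bump
SemVer rule: minor bump → increment MINOR, reset PATCH to 0 (MAJOR unchanged)
New: 5.16.0

5.16.0
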